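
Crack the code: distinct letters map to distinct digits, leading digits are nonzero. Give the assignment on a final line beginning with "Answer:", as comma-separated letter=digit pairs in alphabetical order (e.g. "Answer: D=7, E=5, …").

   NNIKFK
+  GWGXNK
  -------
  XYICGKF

Step 1. [X] X is the leading digit of a 7-digit sum of two 6-digit numbers; the final carry is exactly 1. So X=1.
Step 2. [col 1: K + K ≡ F (mod 10)] no forcing yet in column 1 (carry-in 0); F=2 is free and consistent — try it. So F=2.
Step 3. [col 1: K + K ≡ F (mod 10)] column 1 reads K+K+carry(0)=F with F=2; with digits 1,2 already taken and all letters distinct, the only value for K is 6. So K=6.
Step 4. [col 2: F + N ≡ K (mod 10)] in column 2 we have F+N≡K with carry-in 1; given F=2, K=6 and digits 1,2,6 already taken and all letters distinct, that pins N to 3, so N=3.
Step 5. [col 3: K + X ≡ G (mod 10)] in column 3 we have K+X≡G with carry-in 0; given K=6, X=1 and digits 1,2,3,6 already taken and all letters distinct, that pins G to 7 ⇒ G=7.
Step 6. [col 4: I + G ≡ C (mod 10)] in column 4 we have I+G≡C with carry-in 0; given G=7 and digits 1,2,3,6,7 already taken and all letters distinct, that pins C to 5 ⇒ C=5.
Step 7. [col 4: I + G ≡ C (mod 10)] from column 4 (G=7, C=5, carry-in 0, digits 1,2,3,5,6,7 already taken and all letters distinct): I must equal 8. So I=8.
Step 8. [col 5: N + W ≡ I (mod 10)] in column 5 we have N+W≡I with carry-in 1; given N=3, I=8 and digits 1,2,3,5,6,7,8 already taken and all letters distinct, that pins W to 4 ⇒ W=4.
Step 9. [col 6: N + G ≡ Y (mod 10)] from column 6 (N=3, G=7, carry-in 0, digits 1,2,3,4,5,6,7,8 already taken and all letters distinct): Y must equal 0 ⇒ Y=0.

Answer: C=5, F=2, G=7, I=8, K=6, N=3, W=4, X=1, Y=0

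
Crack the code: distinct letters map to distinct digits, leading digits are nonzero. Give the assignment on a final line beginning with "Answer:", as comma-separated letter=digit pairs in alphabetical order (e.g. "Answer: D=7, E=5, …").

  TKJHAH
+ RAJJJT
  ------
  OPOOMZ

Step 1. [col 1: H + T ≡ Z (mod 10)] several values work for H in column 1 (H + T ≡ Z (mod 10), carry-in 0); try H=8, so H=8.
Step 2. [col 1: H + T ≡ Z (mod 10)] T=2 is one option consistent with column 1 (H + T ≡ Z (mod 10), carry-in 0) — take it, so T=2.
Step 3. [col 1: H + T ≡ Z (mod 10)] column 1: given H=8, T=2, carry-in 0, and digits 2,8 already taken and all letters distinct, H+T≡Z (mod 10) forces Z=0, so Z=0.
Step 4. [col 2: A + J ≡ M (mod 10)] column 2 (A + J ≡ M (mod 10), carry-in 1) doesn't pin J yet; pick J=7 and continue. So J=7.
Step 5. [col 2: A + J ≡ M (mod 10)] M=9 is one option consistent with column 2 (A + J ≡ M (mod 10), carry-in 1) — take it ⇒ M=9.
Step 6. [col 2: A + J ≡ M (mod 10)] column 2 reads A+J+carry(1)=M with J=7, M=9; with digits 0,2,7,8,9 already taken and all letters distinct, the only value for A is 1. So A=1.
Step 7. [col 3: H + J ≡ O (mod 10)] in column 3 we have H+J≡O with carry-in 0; given H=8, J=7 and digits 0,1,2,7,8,9 already taken and all letters distinct, that pins O to 5. So O=5.
Step 8. [col 5: K + A ≡ P (mod 10)] column 5: given A=1, carry-in 1, and digits 0,1,2,5,7,8,9 already taken and all letters distinct, K+A≡P (mod 10) forces K=4, so K=4.
Step 9. [col 5: K + A ≡ P (mod 10)] from column 5 (K=4, A=1, carry-in 1, digits 0,1,2,4,5,7,8,9 already taken and all letters distinct): P must equal 6 ⇒ P=6.
Step 10. [col 6: T + R ≡ O (mod 10)] from column 6 (T=2, O=5, carry-in 0, digits 0,1,2,4,5,6,7,8,9 already taken and all letters distinct): R must equal 3. So R=3.

Answer: A=1, H=8, J=7, K=4, M=9, O=5, P=6, R=3, T=2, Z=0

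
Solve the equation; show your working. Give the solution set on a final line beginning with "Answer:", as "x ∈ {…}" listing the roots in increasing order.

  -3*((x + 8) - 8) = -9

Step 1. [-3*((x + 8) - 8) = -9] -3·(inner) — divide through by -3 ⇒ div: (x + 8) - 8 = 3.
Step 2. [(x + 8) - 8 = 3] -8 is outermost — add 8 both sides ⇒ sub: x + 8 = 11.
Step 3. [x + 8 = 11] the outer +8 inverts by subtracting 8. So sub: x = 3.

Answer: x ∈ {3}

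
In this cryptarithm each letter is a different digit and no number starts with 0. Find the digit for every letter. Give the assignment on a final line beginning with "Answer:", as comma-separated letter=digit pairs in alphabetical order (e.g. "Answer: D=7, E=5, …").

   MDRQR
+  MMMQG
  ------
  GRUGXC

Step 1. [col 1: R + G ≡ C (mod 10)] column 1 (R + G ≡ C (mod 10), carry-in 0) doesn't pin G yet; pick G=1 and continue, so G=1.
Step 2. [col 1: R + G ≡ C (mod 10)] several values work for R in column 1 (R + G ≡ C (mod 10), carry-in 0); try R=4, so R=4.
Step 3. [col 1: R + G ≡ C (mod 10)] in column 1 we have R+G≡C with carry-in 0; given R=4, G=1 and digits 1,4 already taken and all letters distinct, that pins C to 5. So C=5.
Step 4. [col 2: Q + Q ≡ X (mod 10)] several values work for Q in column 2 (Q + Q ≡ X (mod 10), carry-in 0); try Q=3, so Q=3.
Step 5. [col 2: Q + Q ≡ X (mod 10)] in column 2 we have Q+Q≡X with carry-in 0; given Q=3 and digits 1,3,4,5 already taken and all letters distinct, that pins X to 6. So X=6.
Step 6. [col 3: R + M ≡ G (mod 10)] in column 3 we have R+M≡G with carry-in 0; given R=4, G=1 and digits 1,3,4,5,6 already taken and all letters distinct, that pins M to 7, so M=7.
Step 7. [col 4: D + M ≡ U (mod 10)] column 4 (D + M ≡ U (mod 10), carry-in 1) doesn't pin U yet; pick U=8 and continue. So U=8.
Step 8. [col 4: D + M ≡ U (mod 10)] from column 4 (M=7, U=8, carry-in 1, digits 1,3,4,5,6,7,8 already taken and all letters distinct): D must equal 0, so D=0.

Answer: C=5, D=0, G=1, M=7, Q=3, R=4, U=8, X=6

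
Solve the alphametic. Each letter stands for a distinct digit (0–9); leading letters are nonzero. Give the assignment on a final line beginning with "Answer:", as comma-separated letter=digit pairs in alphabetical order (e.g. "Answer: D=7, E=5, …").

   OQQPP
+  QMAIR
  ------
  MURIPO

Step 1. [col 1: P + R ≡ O (mod 10)] no forcing yet in column 1 (carry-in 0); R=5 is free and consistent — try it, so R=5.
Step 2. [M] adding two 5-digit numbers gives at most 5+1 digits, and here it does — M is that final carry and must be 1. So M=1.
Step 3. [col 1: P + R ≡ O (mod 10)] P=4 is one option consistent with column 1 (P + R ≡ O (mod 10), carry-in 0) — take it, so P=4.
Step 4. [col 1: P + R ≡ O (mod 10)] column 1 reads P+R+carry(0)=O with P=4, R=5; with digits 1,4,5 already taken and all letters distinct, the only value for O is 9 ⇒ O=9.
Step 5. [col 2: P + I ≡ P (mod 10)] from column 2 (P=4, carry-in 0, digits 1,4,5,9 already taken and all letters distinct): I must equal 0, so I=0.
Step 6. [col 3: Q + A ≡ I (mod 10)] A=7 is one option consistent with column 3 (Q + A ≡ I (mod 10), carry-in 0) — take it. So A=7.
Step 7. [col 3: Q + A ≡ I (mod 10)] from column 3 (A=7, I=0, carry-in 0, digits 0,1,4,5,7,9 already taken and all letters distinct): Q must equal 3. So Q=3.
Step 8. [col 5: O + Q ≡ U (mod 10)] column 5 reads O+Q+carry(0)=U with O=9, Q=3; with digits 0,1,3,4,5,7,9 already taken and all letters distinct, the only value for U is 2, so U=2.

Answer: A=7, I=0, M=1, O=9, P=4, Q=3, R=5, U=2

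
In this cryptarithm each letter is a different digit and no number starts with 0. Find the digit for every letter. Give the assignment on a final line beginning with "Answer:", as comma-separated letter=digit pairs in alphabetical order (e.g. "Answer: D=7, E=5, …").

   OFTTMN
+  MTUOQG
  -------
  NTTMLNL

Step 1. [col 1: N + G ≡ L (mod 10)] several values work for G in column 1 (N + G ≡ L (mod 10), carry-in 0); try G=7 ⇒ G=7.
Step 2. [col 1: N + G ≡ L (mod 10)] no forcing yet in column 1 (carry-in 0); N=1 is free and consistent — try it. So N=1.
Step 3. [col 1: N + G ≡ L (mod 10)] column 1 reads N+G+carry(0)=L with N=1, G=7; with digits 1,7 already taken and all letters distinct, the only value for L is 8, so L=8.
Step 4. [col 2: M + Q ≡ N (mod 10)] Q=2 is one option consistent with column 2 (M + Q ≡ N (mod 10), carry-in 0) — take it. So Q=2.
Step 5. [col 2: M + Q ≡ N (mod 10)] from column 2 (Q=2, N=1, carry-in 0, digits 1,2,7,8 already taken and all letters distinct): M must equal 9. So M=9.
Step 6. [col 3: T + O ≡ L (mod 10)] several values work for T in column 3 (T + O ≡ L (mod 10), carry-in 1); try T=3, so T=3.
Step 7. [col 3: T + O ≡ L (mod 10)] column 3: given T=3, L=8, carry-in 1, and digits 1,2,3,7,8,9 already taken and all letters distinct, T+O≡L (mod 10) forces O=4, so O=4.
Step 8. [col 4: T + U ≡ M (mod 10)] column 4: given T=3, M=9, carry-in 0, and digits 1,2,3,4,7,8,9 already taken and all letters distinct, T+U≡M (mod 10) forces U=6, so U=6.
Step 9. [col 5: F + T ≡ T (mod 10)] from column 5 (T=3, carry-in 0, digits 1,2,3,4,6,7,8,9 already taken and all letters distinct): F must equal 0 ⇒ F=0.

Answer: F=0, G=7, L=8, M=9, N=1, O=4, Q=2, T=3, U=6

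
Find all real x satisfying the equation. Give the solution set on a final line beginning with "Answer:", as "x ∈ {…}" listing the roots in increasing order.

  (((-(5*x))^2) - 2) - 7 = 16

Step 1. [(((-(5*x))^2) - 2) - 7 = 16] -7 is outermost — add 7 both sides ⇒ sub: ((-(5*x))^2) - 2 = 23.
Step 2. [((-(5*x))^2) - 2 = 23] 2 comes off first (add 2) ⇒ sub: (-(5*x))^2 = 25.
Step 3. [(-(5*x))^2 = 25] 25 ≥ 0, LHS is (·)² — take ±√. So sqrt: -(5*x) = 5 or -5.
Step 4. [-(5*x) = 5 or -5] flip signs both sides ⇒ neg: 5*x = -5 or 5.
Step 5. [5*x = -5 or 5] 5·(inner) — divide through by 5. So div: x = -1 or 1.

Answer: x ∈ {-1, 1}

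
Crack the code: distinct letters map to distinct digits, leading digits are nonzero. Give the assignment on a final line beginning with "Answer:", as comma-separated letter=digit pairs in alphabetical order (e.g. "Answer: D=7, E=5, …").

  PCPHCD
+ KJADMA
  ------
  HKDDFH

Step 1. [col 1: D + A ≡ H (mod 10)] several values work for D in column 1 (D + A ≡ H (mod 10), carry-in 0); try D=8 ⇒ D=8.
Step 2. [col 1: D + A ≡ H (mod 10)] column 1 (D + A ≡ H (mod 10), carry-in 0) doesn't pin A yet; pick A=1 and continue, so A=1.
Step 3. [col 1: D + A ≡ H (mod 10)] in column 1 we have D+A≡H with carry-in 0; given D=8, A=1 and digits 1,8 already taken and all letters distinct, that pins H to 9. So H=9.
Step 4. [col 2: C + M ≡ F (mod 10)] several values work for C in column 2 (C + M ≡ F (mod 10), carry-in 0); try C=7. So C=7.
Step 5. [col 2: C + M ≡ F (mod 10)] several values work for F in column 2 (C + M ≡ F (mod 10), carry-in 0); try F=0. So F=0.
Step 6. [col 2: C + M ≡ F (mod 10)] in column 2 we have C+M≡F with carry-in 0; given C=7, F=0 and digits 0,1,7,8,9 already taken and all letters distinct, that pins M to 3, so M=3.
Step 7. [col 4: P + A ≡ D (mod 10)] column 4: given A=1, D=8, carry-in 1, and digits 0,1,3,7,8,9 already taken and all letters distinct, P+A≡D (mod 10) forces P=6 ⇒ P=6.
Step 8. [col 5: C + J ≡ K (mod 10)] in column 5 we have C+J≡K with carry-in 0; given C=7 and digits 0,1,3,6,7,8,9 already taken and all letters distinct, that pins K to 2. So K=2.
Step 9. [col 5: C + J ≡ K (mod 10)] in column 5 we have C+J≡K with carry-in 0; given C=7, K=2 and digits 0,1,2,3,6,7,8,9 already taken and all letters distinct, that pins J to 5, so J=5.

Answer: A=1, C=7, D=8, F=0, H=9, J=5, K=2, M=3, P=6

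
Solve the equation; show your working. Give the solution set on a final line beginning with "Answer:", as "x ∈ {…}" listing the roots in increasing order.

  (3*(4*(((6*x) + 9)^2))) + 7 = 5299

Step 1. [(3*(4*(((6*x) + 9)^2))) + 7 = 5299] 7 comes off first (subtract 7) ⇒ sub: 3*(4*(((6*x) + 9)^2)) = 5292.
Step 2. [3*(4*(((6*x) + 9)^2)) = 5292] 3·(inner) — divide through by 3 ⇒ div: 4*(((6*x) + 9)^2) = 1764.
Step 3. [4*(((6*x) + 9)^2) = 1764] divide by the outer 4 ⇒ div: ((6*x) + 9)^2 = 441.
Step 4. [((6*x) + 9)^2 = 441] √ both sides: 441 ≥ 0 gives two branches ⇒ sqrt: (6*x) + 9 = 21 or -21.
Step 5. [(6*x) + 9 = 21 or -21] +9 is outermost — subtract 9 both sides ⇒ sub: 6*x = 12 or -30.
Step 6. [6*x = 12 or -30] leading coefficient 6: divide by 6, so div: x = 2 or -5.

Answer: x ∈ {-5, 2}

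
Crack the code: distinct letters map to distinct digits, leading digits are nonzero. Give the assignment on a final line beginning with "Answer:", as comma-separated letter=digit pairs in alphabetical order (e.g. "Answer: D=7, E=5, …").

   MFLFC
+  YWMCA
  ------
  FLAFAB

Step 1. [col 1: C + A ≡ B (mod 10)] no forcing yet in column 1 (carry-in 0); A=4 is free and consistent — try it ⇒ A=4.
Step 2. [F] F is the leading digit of a 6-digit sum of two 5-digit numbers; the final carry is exactly 1 ⇒ F=1.
Step 3. [col 1: C + A ≡ B (mod 10)] column 1 (C + A ≡ B (mod 10), carry-in 0) doesn't pin B yet; pick B=7 and continue, so B=7.
Step 4. [col 1: C + A ≡ B (mod 10)] column 1: given A=4, B=7, carry-in 0, and digits 1,4,7 already taken and all letters distinct, C+A≡B (mod 10) forces C=3, so C=3.
Step 5. [col 3: L + M ≡ F (mod 10)] column 3 (L + M ≡ F (mod 10), carry-in 0) doesn't pin M yet; pick M=6 and continue, so M=6.
Step 6. [col 3: L + M ≡ F (mod 10)] column 3 reads L+M+carry(0)=F with M=6, F=1; with digits 1,3,4,6,7 already taken and all letters distinct, the only value for L is 5 ⇒ L=5.
Step 7. [col 4: F + W ≡ A (mod 10)] column 4 reads F+W+carry(1)=A with F=1, A=4; with digits 1,3,4,5,6,7 already taken and all letters distinct, the only value for W is 2, so W=2.
Step 8. [col 5: M + Y ≡ L (mod 10)] in column 5 we have M+Y≡L with carry-in 0; given M=6, L=5 and digits 1,2,3,4,5,6,7 already taken and all letters distinct, that pins Y to 9. So Y=9.

Answer: A=4, B=7, C=3, F=1, L=5, M=6, W=2, Y=9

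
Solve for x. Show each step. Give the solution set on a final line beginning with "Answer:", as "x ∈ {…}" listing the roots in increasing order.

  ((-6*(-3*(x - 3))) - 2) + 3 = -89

Step 1. [((-6*(-3*(x - 3))) - 2) + 3 = -89] +3 is outermost — subtract 3 both sides ⇒ sub: (-6*(-3*(x - 3))) - 2 = -92.
Step 2. [(-6*(-3*(x - 3))) - 2 = -92] 2 comes off first (add 2), so sub: -6*(-3*(x - 3)) = -90.
Step 3. [-6*(-3*(x - 3)) = -90] -6·(inner) — divide through by -6. So div: -3*(x - 3) = 15.
Step 4. [-3*(x - 3) = 15] -3 out front; divide by -3. So div: x - 3 = -5.
Step 5. [x - 3 = -5] -3 is outermost — add 3 both sides. So sub: x = -2.

Answer: x ∈ {-2}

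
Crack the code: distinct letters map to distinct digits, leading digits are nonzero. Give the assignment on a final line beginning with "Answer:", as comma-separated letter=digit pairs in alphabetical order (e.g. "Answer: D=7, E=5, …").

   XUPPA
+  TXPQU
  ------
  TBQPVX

Step 1. [col 1: A + U ≡ X (mod 10)] A=2 is one option consistent with column 1 (A + U ≡ X (mod 10), carry-in 0) — take it. So A=2.
Step 2. [T] the sum has 6 digits but both addends have 5; that extra leading digit T is the final carry, namely 1, so T=1.
Step 3. [col 1: A + U ≡ X (mod 10)] several values work for X in column 1 (A + U ≡ X (mod 10), carry-in 0); try X=8, so X=8.
Step 4. [col 1: A + U ≡ X (mod 10)] column 1: given A=2, X=8, carry-in 0, and digits 1,2,8 already taken and all letters distinct, A+U≡X (mod 10) forces U=6, so U=6.
Step 5. [col 2: P + Q ≡ V (mod 10)] several values work for V in column 2 (P + Q ≡ V (mod 10), carry-in 0); try V=4 ⇒ V=4.
Step 6. [col 2: P + Q ≡ V (mod 10)] column 2 (P + Q ≡ V (mod 10), carry-in 0) doesn't pin P yet; pick P=9 and continue ⇒ P=9.
Step 7. [col 2: P + Q ≡ V (mod 10)] from column 2 (P=9, V=4, carry-in 0, digits 1,2,4,6,8,9 already taken and all letters distinct): Q must equal 5 ⇒ Q=5.
Step 8. [col 5: X + T ≡ B (mod 10)] column 5: given X=8, T=1, carry-in 1, and digits 1,2,4,5,6,8,9 already taken and all letters distinct, X+T≡B (mod 10) forces B=0. So B=0.

Answer: A=2, B=0, P=9, Q=5, T=1, U=6, V=4, X=8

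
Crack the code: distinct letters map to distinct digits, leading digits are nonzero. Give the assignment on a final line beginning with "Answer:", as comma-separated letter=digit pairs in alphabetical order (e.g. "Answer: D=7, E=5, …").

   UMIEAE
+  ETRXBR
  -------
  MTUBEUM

Step 1. [col 1: E + R ≡ M (mod 10)] R=3 is one option consistent with column 1 (E + R ≡ M (mod 10), carry-in 0) — take it, so R=3.
Step 2. [col 1: E + R ≡ M (mod 10)] E=8 is one option consistent with column 1 (E + R ≡ M (mod 10), carry-in 0) — take it. So E=8.
Step 3. [col 1: E + R ≡ M (mod 10)] from column 1 (E=8, R=3, carry-in 0, digits 3,8 already taken and all letters distinct): M must equal 1, so M=1.
Step 4. [col 2: A + B ≡ U (mod 10)] several values work for U in column 2 (A + B ≡ U (mod 10), carry-in 1); try U=7 ⇒ U=7.
Step 5. [col 2: A + B ≡ U (mod 10)] B=2 is one option consistent with column 2 (A + B ≡ U (mod 10), carry-in 1) — take it ⇒ B=2.
Step 6. [col 2: A + B ≡ U (mod 10)] column 2 reads A+B+carry(1)=U with B=2, U=7; with digits 1,2,3,7,8 already taken and all letters distinct, the only value for A is 4, so A=4.
Step 7. [col 3: E + X ≡ E (mod 10)] from column 3 (E=8, carry-in 0, digits 1,2,3,4,7,8 already taken and all letters distinct): X must equal 0 ⇒ X=0.
Step 8. [col 4: I + R ≡ B (mod 10)] column 4: given R=3, B=2, carry-in 0, and digits 0,1,2,3,4,7,8 already taken and all letters distinct, I+R≡B (mod 10) forces I=9 ⇒ I=9.
Step 9. [col 5: M + T ≡ U (mod 10)] column 5 reads M+T+carry(1)=U with M=1, U=7; with digits 0,1,2,3,4,7,8,9 already taken and all letters distinct, the only value for T is 5. So T=5.

Answer: A=4, B=2, E=8, I=9, M=1, R=3, T=5, U=7, X=0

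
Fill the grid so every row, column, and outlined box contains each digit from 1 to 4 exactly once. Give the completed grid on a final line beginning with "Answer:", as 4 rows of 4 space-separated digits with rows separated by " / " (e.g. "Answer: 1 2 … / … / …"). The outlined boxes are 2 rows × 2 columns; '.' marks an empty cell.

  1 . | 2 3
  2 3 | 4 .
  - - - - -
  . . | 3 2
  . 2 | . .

Step 1. [r3c1∈{4}] r3c1's peers cover all but 4, so r3c1=4.
Step 2. [r4c4∈{1,4}] row 4 places 4 nowhere but r4c4. So r4c4=4.
Step 3. [r4c3∈{1}] r4c3's peers cover all but 1 ⇒ r4c3=1.
Step 4. [r4c1∈{3}] only 3 remains possible at r4c1 ⇒ r4c1=3.
Step 5. [r3c2∈{1}] nothing but 1 survives at r3c2 ⇒ r3c2=1.
Step 6. [r1c2∈{4}] r1c2 is down to just 4 ⇒ r1c2=4.
Step 7. [r2c4∈{1}] only 1 remains possible at r2c4 ⇒ r2c4=1.

Answer: 1 4 2 3 / 2 3 4 1 / 4 1 3 2 / 3 2 1 4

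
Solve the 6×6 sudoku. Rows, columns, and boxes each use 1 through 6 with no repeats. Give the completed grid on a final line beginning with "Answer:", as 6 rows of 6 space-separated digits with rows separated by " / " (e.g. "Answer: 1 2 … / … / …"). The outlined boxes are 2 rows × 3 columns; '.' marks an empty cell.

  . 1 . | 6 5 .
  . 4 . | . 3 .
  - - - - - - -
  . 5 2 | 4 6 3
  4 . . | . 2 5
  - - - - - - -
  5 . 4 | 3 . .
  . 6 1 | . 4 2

Step 1. [r4c3∈{3,6}] row 4 places 6 nowhere but r4c3 ⇒ r4c3=6.
Step 2. [r2c6∈{1}] r2c6's peers cover all but 1. So r2c6=1.
Step 3. [r1c1∈{2,3}] row 1 places 2 nowhere but r1c1, so r1c1=2.
Step 4. [r4c4∈{1}] r4c4's peers cover all but 1. So r4c4=1.
Step 5. [r6c1∈{3}] r6c1 is down to just 3, so r6c1=3.
Step 6. [r2c1∈{6}] r2c1's peers cover all but 6 ⇒ r2c1=6.
Step 7. [r4c2∈{3}] only 3 remains possible at r4c2, so r4c2=3.
Step 8. [r2c4∈{2}] r2c4 is down to just 2, so r2c4=2.
Step 9. [r1c6∈{4}] r1c6 is down to just 4. So r1c6=4.
Step 10. [r3c1∈{1}] r3c1 is down to just 1, so r3c1=1.
Step 11. [r6c4∈{5}] r6c4 has the single candidate 5, so r6c4=5.
Step 12. [r2c3∈{5}] r2c3 is down to just 5 ⇒ r2c3=5.
Step 13. [r1c3∈{3}] r1c3 has the single candidate 3, so r1c3=3.
Step 14. [r5c5∈{1}] only 1 remains possible at r5c5, so r5c5=1.
Step 15. [r5c6∈{6}] nothing but 6 survives at r5c6, so r5c6=6.
Step 16. [r5c2∈{2}] r5c2 is down to just 2. So r5c2=2.

Answer: 2 1 3 6 5 4 / 6 4 5 2 3 1 / 1 5 2 4 6 3 / 4 3 6 1 2 5 / 5 2 4 3 1 6 / 3 6 1 5 4 2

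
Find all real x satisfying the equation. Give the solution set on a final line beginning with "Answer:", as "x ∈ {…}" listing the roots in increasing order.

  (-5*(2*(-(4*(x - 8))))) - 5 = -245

Step 1. [(-5*(2*(-(4*(x - 8))))) - 5 = -245] -5 divides every term; factor it out. So factor: (2*(-(4*(x - 8)))) + 1 = 49.
Step 2. [(2*(-(4*(x - 8)))) + 1 = 49] subtract 1: x sits inside (… + 1), so sub: 2*(-(4*(x - 8))) = 48.
Step 3. [2*(-(4*(x - 8))) = 48] divide by the outer 2 ⇒ div: -(4*(x - 8)) = 24.
Step 4. [-(4*(x - 8)) = 24] leading − — multiply by −1. So neg: 4*(x - 8) = -24.
Step 5. [4*(x - 8) = -24] 4·(inner) — divide through by 4. So div: x - 8 = -6.
Step 6. [x - 8 = -6] peel the -8: add 8 from each side ⇒ sub: x = 2.

Answer: x ∈ {2}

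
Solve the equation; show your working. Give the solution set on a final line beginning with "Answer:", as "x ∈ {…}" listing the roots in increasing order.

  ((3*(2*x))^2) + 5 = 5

Step 1. [((3*(2*x))^2) + 5 = 5] peel the +5: subtract 5 from each side ⇒ sub: (3*(2*x))^2 = 0.
Step 2. [(3*(2*x))^2 = 0] 0 ≥ 0, LHS is (·)² — take ±√, so sqrt: 3*(2*x) = 0.
Step 3. [3*(2*x) = 0] 3·(inner) — divide through by 3. So div: 2*x = 0.
Step 4. [2*x = 0] LHS = 2·(…); ÷2 both sides ⇒ div: x = 0.

Answer: x ∈ {0}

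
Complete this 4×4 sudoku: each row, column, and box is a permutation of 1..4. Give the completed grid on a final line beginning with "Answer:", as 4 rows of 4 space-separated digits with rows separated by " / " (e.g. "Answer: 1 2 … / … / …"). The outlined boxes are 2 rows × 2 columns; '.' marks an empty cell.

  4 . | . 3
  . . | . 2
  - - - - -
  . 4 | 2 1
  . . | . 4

Step 1. [r3c1∈{3}] only 3 remains possible at r3c1, so r3c1=3.
Step 2. [r2c1∈{1}] r2c1 is down to just 1, so r2c1=1.
Step 3. [r4c2∈{1,2}] 1 has one home in row 4: r4c2, so r4c2=1.
Step 4. [r4c1∈{2}] r4c1's peers cover all but 2, so r4c1=2.
Step 5. [r2c3∈{4}] r2c3's peers cover all but 4, so r2c3=4.
Step 6. [r4c3∈{3}] only 3 remains possible at r4c3 ⇒ r4c3=3.
Step 7. [r1c2∈{2}] only 2 remains possible at r1c2 ⇒ r1c2=2.
Step 8. [r1c3∈{1}] only 1 remains possible at r1c3 ⇒ r1c3=1.
Step 9. [r2c2∈{3}] nothing but 3 survives at r2c2. So r2c2=3.

Answer: 4 2 1 3 / 1 3 4 2 / 3 4 2 1 / 2 1 3 4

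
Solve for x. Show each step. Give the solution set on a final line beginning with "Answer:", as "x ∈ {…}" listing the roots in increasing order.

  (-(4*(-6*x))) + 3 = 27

Step 1. [(-(4*(-6*x))) + 3 = 27] 3 comes off first (subtract 3) ⇒ sub: -(4*(-6*x)) = 24.
Step 2. [-(4*(-6*x)) = 24] LHS negated; negate both sides ⇒ neg: 4*(-6*x) = -24.
Step 3. [4*(-6*x) = -24] divide by the outer 4. So div: -6*x = -6.
Step 4. [-6*x = -6] leading coefficient -6: divide by -6, so div: x = 1.

Answer: x ∈ {1}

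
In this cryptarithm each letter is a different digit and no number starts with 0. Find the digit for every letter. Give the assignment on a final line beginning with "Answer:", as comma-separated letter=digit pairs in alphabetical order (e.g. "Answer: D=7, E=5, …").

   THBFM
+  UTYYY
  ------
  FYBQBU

Step 1. [col 1: M + Y ≡ U (mod 10)] M=2 is one option consistent with column 1 (M + Y ≡ U (mod 10), carry-in 0) — take it ⇒ M=2.
Step 2. [col 1: M + Y ≡ U (mod 10)] U=6 is one option consistent with column 1 (M + Y ≡ U (mod 10), carry-in 0) — take it. So U=6.
Step 3. [col 1: M + Y ≡ U (mod 10)] in column 1 we have M+Y≡U with carry-in 0; given M=2, U=6 and digits 2,6 already taken and all letters distinct, that pins Y to 4 ⇒ Y=4.
Step 4. [col 2: F + Y ≡ B (mod 10)] several values work for B in column 2 (F + Y ≡ B (mod 10), carry-in 0); try B=5. So B=5.
Step 5. [col 2: F + Y ≡ B (mod 10)] column 2 reads F+Y+carry(0)=B with Y=4, B=5; with digits 2,4,5,6 already taken and all letters distinct, the only value for F is 1, so F=1.
Step 6. [col 3: B + Y ≡ Q (mod 10)] column 3 reads B+Y+carry(0)=Q with B=5, Y=4; with digits 1,2,4,5,6 already taken and all letters distinct, the only value for Q is 9. So Q=9.
Step 7. [col 4: H + T ≡ B (mod 10)] T=7 is one option consistent with column 4 (H + T ≡ B (mod 10), carry-in 0) — take it. So T=7.
Step 8. [col 4: H + T ≡ B (mod 10)] in column 4 we have H+T≡B with carry-in 0; given T=7, B=5 and digits 1,2,4,5,6,7,9 already taken and all letters distinct, that pins H to 8. So H=8.

Answer: B=5, F=1, H=8, M=2, Q=9, T=7, U=6, Y=4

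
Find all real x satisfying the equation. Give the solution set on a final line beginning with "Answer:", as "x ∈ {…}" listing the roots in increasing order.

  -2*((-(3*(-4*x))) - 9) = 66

Step 1. [-2*((-(3*(-4*x))) - 9) = 66] divide by the outer -2, so div: (-(3*(-4*x))) - 9 = -33.
Step 2. [(-(3*(-4*x))) - 9 = -33] -9 is outermost — add 9 both sides. So sub: -(3*(-4*x)) = -24.
Step 3. [-(3*(-4*x)) = -24] LHS negated; negate both sides. So neg: 3*(-4*x) = 24.
Step 4. [3*(-4*x) = 24] leading coefficient 3: divide by 3, so div: -4*x = 8.
Step 5. [-4*x = 8] -4 out front; divide by -4. So div: x = -2.

Answer: x ∈ {-2}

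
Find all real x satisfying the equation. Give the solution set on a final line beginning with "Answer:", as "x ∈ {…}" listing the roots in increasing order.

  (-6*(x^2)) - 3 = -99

Step 1. [(-6*(x^2)) - 3 = -99] the outer -3 inverts by adding 3 ⇒ sub: -6*(x^2) = -96.
Step 2. [-6*(x^2) = -96] -6 out front; divide by -6, so div: x^2 = 16.
Step 3. [x^2 = 16] √ both sides: 16 ≥ 0 gives two branches. So sqrt: x = 4 or -4.

Answer: x ∈ {-4, 4}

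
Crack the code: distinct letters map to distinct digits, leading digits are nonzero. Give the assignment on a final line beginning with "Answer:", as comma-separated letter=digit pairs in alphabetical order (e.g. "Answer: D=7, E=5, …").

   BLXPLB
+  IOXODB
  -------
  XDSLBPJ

Step 1. [X] X is the leading digit of a 7-digit sum of two 6-digit numbers; the final carry is exactly 1 ⇒ X=1.
Step 2. [col 1: B + B ≡ J (mod 10)] several values work for B in column 1 (B + B ≡ J (mod 10), carry-in 0); try B=6 ⇒ B=6.
Step 3. [col 1: B + B ≡ J (mod 10)] from column 1 (B=6, carry-in 0, digits 1,6 already taken and all letters distinct): J must equal 2, so J=2.
Step 4. [col 2: L + D ≡ P (mod 10)] L=3 is one option consistent with column 2 (L + D ≡ P (mod 10), carry-in 1) — take it ⇒ L=3.
Step 5. [col 2: L + D ≡ P (mod 10)] column 2 (L + D ≡ P (mod 10), carry-in 1) doesn't pin D yet; pick D=5 and continue. So D=5.
Step 6. [col 2: L + D ≡ P (mod 10)] from column 2 (L=3, D=5, carry-in 1, digits 1,2,3,5,6 already taken and all letters distinct): P must equal 9, so P=9.
Step 7. [col 3: P + O ≡ B (mod 10)] column 3: given P=9, B=6, carry-in 0, and digits 1,2,3,5,6,9 already taken and all letters distinct, P+O≡B (mod 10) forces O=7. So O=7.
Step 8. [col 5: L + O ≡ S (mod 10)] column 5 reads L+O+carry(0)=S with L=3, O=7; with digits 1,2,3,5,6,7,9 already taken and all letters distinct, the only value for S is 0 ⇒ S=0.
Step 9. [col 6: B + I ≡ D (mod 10)] column 6: given B=6, D=5, carry-in 1, and digits 0,1,2,3,5,6,7,9 already taken and all letters distinct, B+I≡D (mod 10) forces I=8 ⇒ I=8.

Answer: B=6, D=5, I=8, J=2, L=3, O=7, P=9, S=0, X=1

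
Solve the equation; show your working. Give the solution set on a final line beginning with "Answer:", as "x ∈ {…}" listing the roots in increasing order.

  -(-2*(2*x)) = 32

Step 1. [-(-2*(2*x)) = 32] leading − — multiply by −1 ⇒ neg: -2*(2*x) = -32.
Step 2. [-2*(2*x) = -32] -2 out front; divide by -2, so div: 2*x = 16.
Step 3. [2*x = 16] divide by the outer 2, so div: x = 8.

Answer: x ∈ {8}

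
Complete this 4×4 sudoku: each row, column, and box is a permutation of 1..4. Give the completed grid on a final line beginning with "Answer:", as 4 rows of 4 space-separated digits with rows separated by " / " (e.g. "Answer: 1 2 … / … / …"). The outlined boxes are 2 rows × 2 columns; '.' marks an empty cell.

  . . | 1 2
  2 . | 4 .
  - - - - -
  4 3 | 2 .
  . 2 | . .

Step 1. [r4c4∈{1,3,4}] across row 4, 4 lands solely at r4c4, so r4c4=4.
Step 2. [r1c2∈{4}] r1c2 has the single candidate 4. So r1c2=4.
Step 3. [r3c4∈{1}] r3c4 is down to just 1, so r3c4=1.
Step 4. [r2c2∈{1}] only 1 remains possible at r2c2 ⇒ r2c2=1.
Step 5. [r2c4∈{3}] only 3 remains possible at r2c4. So r2c4=3.
Step 6. [r4c1∈{1}] r4c1 is down to just 1 ⇒ r4c1=1.
Step 7. [r4c3∈{3}] r4c3 has the single candidate 3 ⇒ r4c3=3.
Step 8. [r1c1∈{3}] nothing but 3 survives at r1c1 ⇒ r1c1=3.

Answer: 3 4 1 2 / 2 1 4 3 / 4 3 2 1 / 1 2 3 4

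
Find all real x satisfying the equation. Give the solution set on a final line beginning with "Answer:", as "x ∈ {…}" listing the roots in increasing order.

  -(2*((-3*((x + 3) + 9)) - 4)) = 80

Step 1. [-(2*((-3*((x + 3) + 9)) - 4)) = 80] LHS negated; negate both sides. So neg: 2*((-3*((x + 3) + 9)) - 4) = -80.
Step 2. [2*((-3*((x + 3) + 9)) - 4) = -80] leading coefficient 2: divide by 2. So div: (-3*((x + 3) + 9)) - 4 = -40.
Step 3. [(-3*((x + 3) + 9)) - 4 = -40] the outer -4 inverts by adding 4. So sub: -3*((x + 3) + 9) = -36.
Step 4. [-3*((x + 3) + 9) = -36] divide by the outer -3, so div: (x + 3) + 9 = 12.
Step 5. [(x + 3) + 9 = 12] subtract 9: x sits inside (… + 9), so sub: x + 3 = 3.
Step 6. [x + 3 = 3] subtract 3: x sits inside (… + 3) ⇒ sub: x = 0.

Answer: x ∈ {0}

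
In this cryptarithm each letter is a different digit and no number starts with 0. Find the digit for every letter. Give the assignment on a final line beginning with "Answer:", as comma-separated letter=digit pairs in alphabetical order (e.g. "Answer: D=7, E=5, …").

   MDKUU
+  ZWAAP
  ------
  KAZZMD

Step 1. [col 1: U + P ≡ D (mod 10)] D=7 is one option consistent with column 1 (U + P ≡ D (mod 10), carry-in 0) — take it, so D=7.
Step 2. [K] the sum has 6 digits but both addends have 5; that extra leading digit K is the final carry, namely 1. So K=1.
Step 3. [col 1: U + P ≡ D (mod 10)] column 1 (U + P ≡ D (mod 10), carry-in 0) doesn't pin P yet; pick P=4 and continue, so P=4.
Step 4. [col 1: U + P ≡ D (mod 10)] column 1 reads U+P+carry(0)=D with P=4, D=7; with digits 1,4,7 already taken and all letters distinct, the only value for U is 3 ⇒ U=3.
Step 5. [col 2: U + A ≡ M (mod 10)] column 2 (U + A ≡ M (mod 10), carry-in 0) doesn't pin A yet; pick A=5 and continue ⇒ A=5.
Step 6. [col 2: U + A ≡ M (mod 10)] column 2 reads U+A+carry(0)=M with U=3, A=5; with digits 1,3,4,5,7 already taken and all letters distinct, the only value for M is 8. So M=8.
Step 7. [col 3: K + A ≡ Z (mod 10)] from column 3 (K=1, A=5, carry-in 0, digits 1,3,4,5,7,8 already taken and all letters distinct): Z must equal 6. So Z=6.
Step 8. [col 4: D + W ≡ Z (mod 10)] in column 4 we have D+W≡Z with carry-in 0; given D=7, Z=6 and digits 1,3,4,5,6,7,8 already taken and all letters distinct, that pins W to 9. So W=9.

Answer: A=5, D=7, K=1, M=8, P=4, U=3, W=9, Z=6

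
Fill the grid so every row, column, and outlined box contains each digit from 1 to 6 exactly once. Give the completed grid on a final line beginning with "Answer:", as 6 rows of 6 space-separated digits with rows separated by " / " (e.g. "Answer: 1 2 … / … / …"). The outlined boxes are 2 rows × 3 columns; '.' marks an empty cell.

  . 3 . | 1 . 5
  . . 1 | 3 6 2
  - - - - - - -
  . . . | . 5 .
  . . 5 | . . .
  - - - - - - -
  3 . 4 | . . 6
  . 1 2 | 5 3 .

Step 1. [r1c1∈{2,4,6}] across row 1, 2 lands solely at r1c1. So r1c1=2.
Step 2. [r5c4∈{2}] r5c4 is down to just 2, so r5c4=2.
Step 3. [r3c2∈{2,4,6}] across row 3, 2 lands solely at r3c2, so r3c2=2.
Step 4. [r4c2∈{4,6}] r4c2 is the only open cell in col 2 admitting 6. So r4c2=6.
Step 5. [r4c4∈{4}] r4c4's peers cover all but 4 ⇒ r4c4=4.
Step 6. [r4c1∈{1}] r4c1 has the single candidate 1, so r4c1=1.
Step 7. [r2c1∈{4,5}] r2c1 is the only open cell in col 1 admitting 5, so r2c1=5.
Step 8. [r3c3∈{3}] r3c3 has the single candidate 3. So r3c3=3.
Step 9. [r3c4∈{6}] r3c4 is down to just 6. So r3c4=6.
Step 10. [r6c6∈{4}] r6c6's peers cover all but 4, so r6c6=4.
Step 11. [r5c2∈{5}] r5c2 is down to just 5. So r5c2=5.
Step 12. [r2c2∈{4}] nothing but 4 survives at r2c2. So r2c2=4.
Step 13. [r1c5∈{4}] r1c5's peers cover all but 4. So r1c5=4.
Step 14. [r1c3∈{6}] r1c3 is down to just 6. So r1c3=6.
Step 15. [r5c5∈{1}] nothing but 1 survives at r5c5. So r5c5=1.
Step 16. [r4c5∈{2}] only 2 remains possible at r4c5 ⇒ r4c5=2.
Step 17. [r3c6∈{1}] r3c6 is down to just 1, so r3c6=1.
Step 18. [r6c1∈{6}] only 6 remains possible at r6c1, so r6c1=6.
Step 19. [r3c1∈{4}] r3c1 has the single candidate 4. So r3c1=4.
Step 20. [r4c6∈{3}] r4c6's peers cover all but 3. So r4c6=3.

Answer: 2 3 6 1 4 5 / 5 4 1 3 6 2 / 4 2 3 6 5 1 / 1 6 5 4 2 3 / 3 5 4 2 1 6 / 6 1 2 5 3 4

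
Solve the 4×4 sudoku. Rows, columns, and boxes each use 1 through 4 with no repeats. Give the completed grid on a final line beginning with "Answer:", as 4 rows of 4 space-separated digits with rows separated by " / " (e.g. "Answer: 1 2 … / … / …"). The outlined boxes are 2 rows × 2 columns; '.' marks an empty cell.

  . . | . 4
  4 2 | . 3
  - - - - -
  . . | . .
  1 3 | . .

Step 1. [r3c3∈{1,2,3,4}] 3 has one home in row 3: r3c3 ⇒ r3c3=3.
Step 2. [r1c3∈{1,2}] 2 has one home in row 1: r1c3 ⇒ r1c3=2.
Step 3. [r3c4∈{1,2}] in row 3, 1 fits only at r3c4. So r3c4=1.
Step 4. [r3c2∈{4}] nothing but 4 survives at r3c2. So r3c2=4.
Step 5. [r3c1∈{2}] nothing but 2 survives at r3c1, so r3c1=2.
Step 6. [r4c3∈{4}] r4c3's peers cover all but 4, so r4c3=4.
Step 7. [r1c1∈{3}] r1c1 has the single candidate 3, so r1c1=3.
Step 8. [r4c4∈{2}] r4c4 has the single candidate 2. So r4c4=2.
Step 9. [r1c2∈{1}] nothing but 1 survives at r1c2 ⇒ r1c2=1.
Step 10. [r2c3∈{1}] nothing but 1 survives at r2c3 ⇒ r2c3=1.

Answer: 3 1 2 4 / 4 2 1 3 / 2 4 3 1 / 1 3 4 2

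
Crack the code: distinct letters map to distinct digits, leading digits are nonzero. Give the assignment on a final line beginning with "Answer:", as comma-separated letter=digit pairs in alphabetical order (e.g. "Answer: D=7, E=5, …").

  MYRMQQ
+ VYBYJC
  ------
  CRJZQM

Step 1. [col 1: Q + C ≡ M (mod 10)] several values work for M in column 1 (Q + C ≡ M (mod 10), carry-in 0); try M=1 ⇒ M=1.
Step 2. [col 1: Q + C ≡ M (mod 10)] Q=4 is one option consistent with column 1 (Q + C ≡ M (mod 10), carry-in 0) — take it ⇒ Q=4.
Step 3. [col 1: Q + C ≡ M (mod 10)] from column 1 (Q=4, M=1, carry-in 0, digits 1,4 already taken and all letters distinct): C must equal 7. So C=7.
Step 4. [col 2: Q + J ≡ Q (mod 10)] column 2: given Q=4, carry-in 1, and digits 1,4,7 already taken and all letters distinct, Q+J≡Q (mod 10) forces J=9. So J=9.
Step 5. [col 3: M + Y ≡ Z (mod 10)] several values work for Y in column 3 (M + Y ≡ Z (mod 10), carry-in 1); try Y=8, so Y=8.
Step 6. [col 3: M + Y ≡ Z (mod 10)] column 3: given M=1, Y=8, carry-in 1, and digits 1,4,7,8,9 already taken and all letters distinct, M+Y≡Z (mod 10) forces Z=0. So Z=0.
Step 7. [col 4: R + B ≡ J (mod 10)] R=6 is one option consistent with column 4 (R + B ≡ J (mod 10), carry-in 1) — take it ⇒ R=6.
Step 8. [col 4: R + B ≡ J (mod 10)] column 4 reads R+B+carry(1)=J with R=6, J=9; with digits 0,1,4,6,7,8,9 already taken and all letters distinct, the only value for B is 2, so B=2.
Step 9. [col 6: M + V ≡ C (mod 10)] in column 6 we have M+V≡C with carry-in 1; given M=1, C=7 and digits 0,1,2,4,6,7,8,9 already taken and all letters distinct, that pins V to 5 ⇒ V=5.

Answer: B=2, C=7, J=9, M=1, Q=4, R=6, V=5, Y=8, Z=0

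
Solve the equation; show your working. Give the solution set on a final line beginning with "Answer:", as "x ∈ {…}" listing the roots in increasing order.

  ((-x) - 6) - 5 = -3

Step 1. [((-x) - 6) - 5 = -3] add 5: x sits inside (… - 5) ⇒ sub: (-x) - 6 = 2.
Step 2. [(-x) - 6 = 2] -6 is outermost — add 6 both sides. So sub: -x = 8.
Step 3. [-x = 8] leading − — multiply by −1, so neg: x = -8.

Answer: x ∈ {-8}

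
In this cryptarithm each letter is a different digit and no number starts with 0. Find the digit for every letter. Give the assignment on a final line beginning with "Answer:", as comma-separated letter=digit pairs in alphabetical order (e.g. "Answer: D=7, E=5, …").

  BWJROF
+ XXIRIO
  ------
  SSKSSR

Step 1. [col 1: F + O ≡ R (mod 10)] no forcing yet in column 1 (carry-in 0); O=7 is free and consistent — try it, so O=7.
Step 2. [col 1: F + O ≡ R (mod 10)] R=6 is one option consistent with column 1 (F + O ≡ R (mod 10), carry-in 0) — take it. So R=6.
Step 3. [col 1: F + O ≡ R (mod 10)] from column 1 (O=7, R=6, carry-in 0, digits 6,7 already taken and all letters distinct): F must equal 9. So F=9.
Step 4. [col 2: O + I ≡ S (mod 10)] several values work for S in column 2 (O + I ≡ S (mod 10), carry-in 1); try S=3. So S=3.
Step 5. [col 2: O + I ≡ S (mod 10)] from column 2 (O=7, S=3, carry-in 1, digits 3,6,7,9 already taken and all letters distinct): I must equal 5. So I=5.
Step 6. [col 4: J + I ≡ K (mod 10)] several values work for J in column 4 (J + I ≡ K (mod 10), carry-in 1); try J=8, so J=8.
Step 7. [col 4: J + I ≡ K (mod 10)] in column 4 we have J+I≡K with carry-in 1; given J=8, I=5 and digits 3,5,6,7,8,9 already taken and all letters distinct, that pins K to 4. So K=4.
Step 8. [col 5: W + X ≡ S (mod 10)] no forcing yet in column 5 (carry-in 1); X=2 is free and consistent — try it ⇒ X=2.
Step 9. [col 5: W + X ≡ S (mod 10)] column 5: given X=2, S=3, carry-in 1, and digits 2,3,4,5,6,7,8,9 already taken and all letters distinct, W+X≡S (mod 10) forces W=0, so W=0.
Step 10. [col 6: B + X ≡ S (mod 10)] from column 6 (X=2, S=3, carry-in 0, digits 0,2,3,4,5,6,7,8,9 already taken and all letters distinct): B must equal 1, so B=1.

Answer: B=1, F=9, I=5, J=8, K=4, O=7, R=6, S=3, W=0, X=2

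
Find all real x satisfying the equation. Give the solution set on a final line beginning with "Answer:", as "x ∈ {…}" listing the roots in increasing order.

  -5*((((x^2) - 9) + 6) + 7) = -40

Step 1. [-5*((((x^2) - 9) + 6) + 7) = -40] LHS = -5·(…); ÷-5 both sides ⇒ div: (((x^2) - 9) + 6) + 7 = 8.
Step 2. [(((x^2) - 9) + 6) + 7 = 8] subtract 7: x sits inside (… + 7), so sub: ((x^2) - 9) + 6 = 1.
Step 3. [((x^2) - 9) + 6 = 1] +6 is outermost — subtract 6 both sides ⇒ sub: (x^2) - 9 = -5.
Step 4. [(x^2) - 9 = -5] -9 is outermost — add 9 both sides ⇒ sub: x^2 = 4.
Step 5. [x^2 = 4] √ both sides: 4 ≥ 0 gives two branches ⇒ sqrt: x = 2 or -2.

Answer: x ∈ {-2, 2}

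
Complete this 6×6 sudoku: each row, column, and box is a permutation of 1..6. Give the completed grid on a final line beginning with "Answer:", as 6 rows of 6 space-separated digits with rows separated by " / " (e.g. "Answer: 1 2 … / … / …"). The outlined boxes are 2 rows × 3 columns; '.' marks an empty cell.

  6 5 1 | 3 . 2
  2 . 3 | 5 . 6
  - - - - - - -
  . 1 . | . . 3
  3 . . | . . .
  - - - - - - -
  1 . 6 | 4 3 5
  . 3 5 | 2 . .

Step 1. [r4c6∈{1,4}] in col 6, 4 fits only at r4c6. So r4c6=4.
Step 2. [r4c5∈{1,2,5,6}] 5 has one home in row 4: r4c5 ⇒ r4c5=5.
Step 3. [r3c4∈{6}] r3c4 has the single candidate 6, so r3c4=6.
Step 4. [r4c3∈{2}] r4c3's peers cover all but 2 ⇒ r4c3=2.
Step 5. [r2c5∈{1,4}] across row 2, 1 lands solely at r2c5, so r2c5=1.
Step 6. [r3c3∈{4}] r3c3 is down to just 4, so r3c3=4.
Step 7. [r2c2∈{4}] r2c2's peers cover all but 4 ⇒ r2c2=4.
Step 8. [r4c2∈{6}] r4c2 has the single candidate 6. So r4c2=6.
Step 9. [r1c5∈{4}] r1c5 has the single candidate 4. So r1c5=4.
Step 10. [r5c2∈{2}] r5c2's peers cover all but 2 ⇒ r5c2=2.
Step 11. [r6c6∈{1}] r6c6's peers cover all but 1, so r6c6=1.
Step 12. [r4c4∈{1}] r4c4 is down to just 1. So r4c4=1.
Step 13. [r6c5∈{6}] only 6 remains possible at r6c5, so r6c5=6.
Step 14. [r3c1∈{5}] r3c1 is down to just 5. So r3c1=5.
Step 15. [r3c5∈{2}] only 2 remains possible at r3c5. So r3c5=2.
Step 16. [r6c1∈{4}] r6c1 is down to just 4 ⇒ r6c1=4.

Answer: 6 5 1 3 4 2 / 2 4 3 5 1 6 / 5 1 4 6 2 3 / 3 6 2 1 5 4 / 1 2 6 4 3 5 / 4 3 5 2 6 1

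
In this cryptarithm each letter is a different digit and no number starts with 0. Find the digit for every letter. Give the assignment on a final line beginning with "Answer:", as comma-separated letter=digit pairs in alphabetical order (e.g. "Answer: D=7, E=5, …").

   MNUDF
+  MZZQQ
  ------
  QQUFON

Step 1. [col 1: F + Q ≡ N (mod 10)] column 1 (F + Q ≡ N (mod 10), carry-in 0) doesn't pin N yet; pick N=8 and continue ⇒ N=8.
Step 2. [col 1: F + Q ≡ N (mod 10)] column 1 (F + Q ≡ N (mod 10), carry-in 0) doesn't pin F yet; pick F=7 and continue ⇒ F=7.
Step 3. [col 1: F + Q ≡ N (mod 10)] column 1 reads F+Q+carry(0)=N with F=7, N=8; with digits 7,8 already taken and all letters distinct, the only value for Q is 1, so Q=1.
Step 4. [col 2: D + Q ≡ O (mod 10)] D=9 is one option consistent with column 2 (D + Q ≡ O (mod 10), carry-in 0) — take it, so D=9.
Step 5. [col 2: D + Q ≡ O (mod 10)] column 2: given D=9, Q=1, carry-in 0, and digits 1,7,8,9 already taken and all letters distinct, D+Q≡O (mod 10) forces O=0, so O=0.
Step 6. [col 3: U + Z ≡ F (mod 10)] several values work for U in column 3 (U + Z ≡ F (mod 10), carry-in 1); try U=2 ⇒ U=2.
Step 7. [col 3: U + Z ≡ F (mod 10)] in column 3 we have U+Z≡F with carry-in 1; given U=2, F=7 and digits 0,1,2,7,8,9 already taken and all letters distinct, that pins Z to 4. So Z=4.
Step 8. [col 5: M + M ≡ Q (mod 10)] from column 5 (Q=1, carry-in 1, digits 0,1,2,4,7,8,9 already taken and all letters distinct): M must equal 5. So M=5.

Answer: D=9, F=7, M=5, N=8, O=0, Q=1, U=2, Z=4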